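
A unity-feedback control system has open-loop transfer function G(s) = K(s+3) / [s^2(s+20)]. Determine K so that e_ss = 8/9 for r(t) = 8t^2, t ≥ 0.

System type = 2 (two poles at s=0).
K_a = lim_{s→0} s^2·G(s) = K·3 / (20) = 0.15·K.
e_ss = 16/K_a = 8/9 ⇒ K_a = 18 ⇒ K = 18/0.15 = 120.

120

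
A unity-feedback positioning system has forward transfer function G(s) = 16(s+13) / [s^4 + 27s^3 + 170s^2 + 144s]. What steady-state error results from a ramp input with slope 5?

45/13

Factoring s from the denominator leaves a polynomial with constant term 144, so the system is type 1.
K_v = lim_{s→0} s·G(s) = 16·13 / 144 = 13/9.
e_ss = 5/K_v = 5/(13/9) = 45/13.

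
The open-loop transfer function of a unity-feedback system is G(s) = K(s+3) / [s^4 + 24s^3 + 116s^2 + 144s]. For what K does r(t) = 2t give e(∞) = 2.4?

40

Factoring s from the denominator leaves a polynomial with constant term 144, so the system is type 1.
K_v = lim_{s→0} s·G(s) = K·3 / 144 = (1/48)·K.
e_ss = 2/K_v = 2.4 ⇒ K_v = 5/6 ⇒ K = (5/6)/(1/48) = 40.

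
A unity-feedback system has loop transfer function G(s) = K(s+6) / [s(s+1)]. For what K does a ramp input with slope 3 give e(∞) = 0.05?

10

G(s) has one factor of s in the denominator, so the system is type 1.
K_v = lim_{s→0} s·G(s) = K·6 / (1) = 6·K.
e_ss = 3/K_v = 0.05 ⇒ K_v = 60 ⇒ K = 60/6 = 10.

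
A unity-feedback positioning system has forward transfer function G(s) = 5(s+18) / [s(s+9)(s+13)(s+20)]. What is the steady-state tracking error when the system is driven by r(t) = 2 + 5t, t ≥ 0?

G(s) has one factor of s in the denominator, so the system is type 1. Treating each term separately:
  • 2: tracked with zero error.
  • 5t: e_ss = 5/K_v with K_v=1/26 → 130.
Total e_ss = 130.

130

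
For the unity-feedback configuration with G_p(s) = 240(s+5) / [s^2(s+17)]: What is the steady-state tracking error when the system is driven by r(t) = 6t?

G_p(s) has two factors of s in the denominator, so the system is type 2.
K_v = ∞ for a type-2 system; e_ss to a ramp is zero.

0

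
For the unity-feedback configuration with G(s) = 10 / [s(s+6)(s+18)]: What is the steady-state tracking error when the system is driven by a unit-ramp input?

One free integrator in G(s): this is a type 1 system.
K_v = lim_{s→0} s·G(s) = 10 / (6·18) = 5/54.
e_ss = 1/K_v = 1/(5/54) = 10.8.

10.8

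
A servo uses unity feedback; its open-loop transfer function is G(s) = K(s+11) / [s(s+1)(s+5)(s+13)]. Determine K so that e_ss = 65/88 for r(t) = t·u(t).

8

G(s) has one factor of s in the denominator, so the system is type 1.
K_v = lim_{s→0} s·G(s) = K·11 / (1·5·13) = (11/65)·K.
e_ss = 1/K_v = 65/88 ⇒ K_v = 88/65 ⇒ K = (88/65)/(11/65) = 8.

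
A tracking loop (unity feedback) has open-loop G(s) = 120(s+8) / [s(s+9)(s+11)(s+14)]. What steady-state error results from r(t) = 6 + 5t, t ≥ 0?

231/32

The open loop has one pole at the origin → type 1 system. Treating each term separately:
  • 6: tracked with zero error.
  • 5t: e_ss = 5/K_v with K_v=160/231 → 231/32.
Total e_ss = 231/32.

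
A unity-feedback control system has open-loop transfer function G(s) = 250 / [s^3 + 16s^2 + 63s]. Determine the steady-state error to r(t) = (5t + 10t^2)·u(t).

infinity

Factoring s from the denominator leaves a polynomial with constant term 63, so the system is type 1. By superposition:
  • 5t: e_ss = 5/K_v with K_v=250/63 → 1.26.
  • 10t^2: a type-1 system cannot track it, e_ss → ∞.
The unbounded component dominates.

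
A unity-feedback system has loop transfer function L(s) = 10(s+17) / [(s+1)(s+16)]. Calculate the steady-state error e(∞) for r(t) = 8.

64/93

System type = 0 (no poles at s=0).
K_p = lim_{s→0} L(s) = 10·17 / (1·16) = 10.625.
e_ss = 8/(1 + K_p) = 8/11.625 = 64/93.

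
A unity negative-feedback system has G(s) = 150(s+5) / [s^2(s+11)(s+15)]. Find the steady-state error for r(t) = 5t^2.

System type = 2 (two poles at s=0).
K_a = lim_{s→0} s^2·G(s) = 150·5 / (11·15) = 50/11.
r(t) = 5t^2 gives R(s) = 10/s^3.
e_ss = 10/K_a = 10/(50/11) = 2.2.

2.2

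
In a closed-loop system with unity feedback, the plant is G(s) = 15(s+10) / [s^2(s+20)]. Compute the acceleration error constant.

G(s) has two factors of s in the denominator, so the system is type 2.
K_a = lim_{s→0} s^2·G(s) = 15·10 / (20) = 7.5.

7.5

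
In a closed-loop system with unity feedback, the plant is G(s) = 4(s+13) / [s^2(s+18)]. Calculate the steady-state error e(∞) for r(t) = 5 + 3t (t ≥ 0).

0

Two free integrators in G(s): this is a type 2 system. Taking each input component in turn:
  • 5: tracked with zero error.
  • 3t: tracked with zero error.
Total e_ss = 0.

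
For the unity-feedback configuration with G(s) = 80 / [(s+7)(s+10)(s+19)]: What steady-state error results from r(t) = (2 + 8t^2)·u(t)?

infinity

System type = 0 (no poles at s=0). By superposition:
  • 2: e_ss = 2/(1+K_p) with K_p=8/133 → 266/141.
  • 8t^2: a type-0 system cannot track it, e_ss → ∞.
The unbounded component dominates.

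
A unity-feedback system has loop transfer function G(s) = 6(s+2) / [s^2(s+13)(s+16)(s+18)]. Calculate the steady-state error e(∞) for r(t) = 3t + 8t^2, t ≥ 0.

4992

Two free integrators in G(s): this is a type 2 system. By superposition:
  • 3t: tracked with zero error.
  • 8t^2: e_ss = 16/K_a with K_a=1/312 → 4992.
Total e_ss = 4992.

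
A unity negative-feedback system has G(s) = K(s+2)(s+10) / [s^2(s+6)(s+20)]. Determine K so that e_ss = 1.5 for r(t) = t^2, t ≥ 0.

8

System type = 2 (two poles at s=0).
K_a = lim_{s→0} s^2·G(s) = K·2·10 / (6·20) = (1/6)·K.
e_ss = 2/K_a = 1.5 ⇒ K_a = 4/3 ⇒ K = (4/3)/(1/6) = 8.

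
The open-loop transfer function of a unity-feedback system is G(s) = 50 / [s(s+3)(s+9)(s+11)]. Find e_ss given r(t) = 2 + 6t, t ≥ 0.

35.64

One free integrator in G(s): this is a type 1 system. Treating each term separately:
  • 2: tracked with zero error.
  • 6t: e_ss = 6/K_v with K_v=50/297 → 35.64.
Total e_ss = 35.64.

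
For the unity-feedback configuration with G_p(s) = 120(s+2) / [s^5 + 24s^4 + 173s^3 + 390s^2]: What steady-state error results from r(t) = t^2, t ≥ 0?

3.25

The denominator has no term below 390s^2 — 2 poles at s=0, type 2.
K_a = lim_{s→0} s^2·G_p(s) = 120·2 / 390 = 8/13.
r(t) = t^2 gives R(s) = 2/s^3.
e_ss = 2/K_a = 2/(8/13) = 3.25.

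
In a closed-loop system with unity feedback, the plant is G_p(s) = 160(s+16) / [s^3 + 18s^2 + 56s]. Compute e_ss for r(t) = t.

7/320

Factoring s from the denominator leaves a polynomial with constant term 56, so the system is type 1.
K_v = lim_{s→0} s·G_p(s) = 160·16 / 56 = 320/7.
e_ss = 1/K_v = 1/(320/7) = 7/320.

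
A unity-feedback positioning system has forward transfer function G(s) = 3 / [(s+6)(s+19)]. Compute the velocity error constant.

0

No free integrators in G(s): this is a type 0 system.
K_v = lim_{s→0} s·G(s) = 0 (the extra factor of s kills the finite limit).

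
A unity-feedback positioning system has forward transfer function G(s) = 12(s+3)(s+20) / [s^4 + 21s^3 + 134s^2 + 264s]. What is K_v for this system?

Factoring s from the denominator leaves a polynomial with constant term 264, so the system is type 1.
K_v = lim_{s→0} s·G(s) = 12·3·20 / 264 = 30/11.

30/11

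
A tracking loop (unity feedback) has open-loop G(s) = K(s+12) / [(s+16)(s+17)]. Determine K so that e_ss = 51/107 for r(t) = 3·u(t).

120

G(s) has no factors of s in the denominator, so the system is type 0.
K_p = lim_{s→0} G(s) = K·12 / (16·17) = (3/68)·K.
e_ss = 3/(1 + K_p) = 51/107 ⇒ 1 + (3/68)·K = 107/17 ⇒ K = 120.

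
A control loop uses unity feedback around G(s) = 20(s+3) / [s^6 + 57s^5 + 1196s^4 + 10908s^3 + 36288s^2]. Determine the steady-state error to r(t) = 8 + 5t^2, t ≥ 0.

6048

Factoring s^2 from the denominator leaves a polynomial with constant term 36288, so the system is type 2. Treating each term separately:
  • 8: tracked with zero error.
  • 5t^2: e_ss = 10/K_a with K_a=5/3024 → 6048.
Total e_ss = 6048.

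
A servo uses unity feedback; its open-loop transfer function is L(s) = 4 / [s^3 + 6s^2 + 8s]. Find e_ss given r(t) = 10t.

20

Factoring s from the denominator leaves a polynomial with constant term 8, so the system is type 1.
K_v = lim_{s→0} s·L(s) = 4 / 8 = 0.5.
e_ss = 10/K_v = 10/0.5 = 20.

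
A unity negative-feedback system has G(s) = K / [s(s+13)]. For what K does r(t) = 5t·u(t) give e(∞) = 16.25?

4

G(s) has one factor of s in the denominator, so the system is type 1.
K_v = lim_{s→0} s·G(s) = K / (13) = (1/13)·K.
e_ss = 5/K_v = 16.25 ⇒ K_v = 4/13 ⇒ K = (4/13)/(1/13) = 4.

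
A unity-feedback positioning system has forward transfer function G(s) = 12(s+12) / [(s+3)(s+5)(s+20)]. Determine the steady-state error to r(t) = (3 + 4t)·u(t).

infinity

System type = 0 (no poles at s=0). By superposition:
  • 3: e_ss = 3/(1+K_p) with K_p=0.48 → 75/37.
  • 4t: a type-0 system cannot track it, e_ss → ∞.
The unbounded component dominates.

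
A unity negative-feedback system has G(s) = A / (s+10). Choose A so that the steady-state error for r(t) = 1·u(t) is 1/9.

System type = 0 (no poles at s=0).
K_p = lim_{s→0} G(s) = A / (10) = 0.1·A.
e_ss = 1/(1 + K_p) = 1/9 ⇒ 1 + 0.1·A = 9 ⇒ A = 80.

80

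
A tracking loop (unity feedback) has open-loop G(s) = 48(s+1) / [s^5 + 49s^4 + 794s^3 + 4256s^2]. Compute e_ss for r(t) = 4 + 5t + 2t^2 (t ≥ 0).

The denominator has no term below 4256s^2 — 2 poles at s=0, type 2. Treating each term separately:
  • 4: tracked with zero error.
  • 5t: tracked with zero error.
  • 2t^2: e_ss = 4/K_a with K_a=3/266 → 1064/3.
Total e_ss = 1064/3.

1064/3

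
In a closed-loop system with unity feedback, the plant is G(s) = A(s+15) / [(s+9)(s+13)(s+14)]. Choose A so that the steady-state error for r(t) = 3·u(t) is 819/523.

100

System type = 0 (no poles at s=0).
K_p = lim_{s→0} G(s) = A·15 / (9·13·14) = (5/546)·A.
e_ss = 3/(1 + K_p) = 819/523 ⇒ 1 + (5/546)·A = 523/273 ⇒ A = 100.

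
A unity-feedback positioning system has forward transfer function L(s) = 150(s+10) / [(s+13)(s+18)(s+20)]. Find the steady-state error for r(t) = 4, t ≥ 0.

No free integrators in L(s): this is a type 0 system.
K_p = lim_{s→0} L(s) = 150·10 / (13·18·20) = 25/78.
e_ss = 4/(1 + K_p) = 4/(103/78) = 312/103.

312/103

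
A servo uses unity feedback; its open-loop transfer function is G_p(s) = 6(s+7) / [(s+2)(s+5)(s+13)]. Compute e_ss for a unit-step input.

No free integrators in G_p(s): this is a type 0 system.
K_p = lim_{s→0} G_p(s) = 6·7 / (2·5·13) = 21/65.
e_ss = 1/(1 + K_p) = 1/(86/65) = 65/86.

65/86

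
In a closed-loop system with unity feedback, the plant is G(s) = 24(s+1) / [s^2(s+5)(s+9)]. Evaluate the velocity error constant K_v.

infinity

K_v = lim_{s→0} s·G(s); with 2 poles at the origin the limit diverges, so K_v = ∞.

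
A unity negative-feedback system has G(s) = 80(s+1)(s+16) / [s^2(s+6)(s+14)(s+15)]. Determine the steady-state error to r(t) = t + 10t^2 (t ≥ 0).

19.6875

The open loop has two poles at the origin → type 2 system. Treating each term separately:
  • t: tracked with zero error.
  • 10t^2: e_ss = 20/K_a with K_a=64/63 → 19.6875.
Total e_ss = 19.6875.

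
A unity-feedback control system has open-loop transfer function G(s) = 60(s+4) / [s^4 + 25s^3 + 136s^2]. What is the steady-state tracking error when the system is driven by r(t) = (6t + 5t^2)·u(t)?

17/3

The denominator has no term below 136s^2 — 2 poles at s=0, type 2. Taking each input component in turn:
  • 6t: tracked with zero error.
  • 5t^2: e_ss = 10/K_a with K_a=30/17 → 17/3.
Total e_ss = 17/3.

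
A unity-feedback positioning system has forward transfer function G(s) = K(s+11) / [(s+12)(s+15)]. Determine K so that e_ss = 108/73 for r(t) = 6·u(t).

50

No free integrators in G(s): this is a type 0 system.
K_p = lim_{s→0} G(s) = K·11 / (12·15) = (11/180)·K.
e_ss = 6/(1 + K_p) = 108/73 ⇒ 1 + (11/180)·K = 73/18 ⇒ K = 50.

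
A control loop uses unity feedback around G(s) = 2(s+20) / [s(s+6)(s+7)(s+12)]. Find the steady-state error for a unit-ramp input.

One free integrator in G(s): this is a type 1 system.
K_v = lim_{s→0} s·G(s) = 2·20 / (6·7·12) = 5/63.
e_ss = 1/K_v = 1/(5/63) = 12.6.

12.6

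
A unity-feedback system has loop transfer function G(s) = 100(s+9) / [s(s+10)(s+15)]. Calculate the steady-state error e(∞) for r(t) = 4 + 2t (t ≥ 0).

1/3

The open loop has one pole at the origin → type 1 system. By superposition:
  • 4: tracked with zero error.
  • 2t: e_ss = 2/K_v with K_v=6 → 1/3.
Total e_ss = 1/3.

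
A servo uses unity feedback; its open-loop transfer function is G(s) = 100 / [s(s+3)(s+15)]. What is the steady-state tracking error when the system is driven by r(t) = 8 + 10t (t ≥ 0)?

4.5

One free integrator in G(s): this is a type 1 system. By superposition:
  • 8: tracked with zero error.
  • 10t: e_ss = 10/K_v with K_v=20/9 → 4.5.
Total e_ss = 4.5.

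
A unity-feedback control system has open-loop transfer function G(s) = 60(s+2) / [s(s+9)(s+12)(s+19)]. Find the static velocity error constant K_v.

10/171

System type = 1 (one pole at s=0).
K_v = lim_{s→0} s·G(s) = 60·2 / (9·12·19) = 10/171.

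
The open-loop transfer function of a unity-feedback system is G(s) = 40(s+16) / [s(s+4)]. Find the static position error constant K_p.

infinity

K_p = lim_{s→0} G(s); with 1 pole at the origin the limit diverges, so K_p = ∞.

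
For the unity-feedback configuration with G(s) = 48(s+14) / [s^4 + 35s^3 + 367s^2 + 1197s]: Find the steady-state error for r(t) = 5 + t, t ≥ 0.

57/32

Factoring s from the denominator leaves a polynomial with constant term 1197, so the system is type 1. Taking each input component in turn:
  • 5: tracked with zero error.
  • t: e_ss = 1/K_v with K_v=32/57 → 57/32.
Total e_ss = 57/32.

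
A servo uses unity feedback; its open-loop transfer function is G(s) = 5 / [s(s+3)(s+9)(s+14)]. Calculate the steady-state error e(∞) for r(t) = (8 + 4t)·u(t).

302.4

One free integrator in G(s): this is a type 1 system. By superposition:
  • 8: tracked with zero error.
  • 4t: e_ss = 4/K_v with K_v=5/378 → 302.4.
Total e_ss = 302.4.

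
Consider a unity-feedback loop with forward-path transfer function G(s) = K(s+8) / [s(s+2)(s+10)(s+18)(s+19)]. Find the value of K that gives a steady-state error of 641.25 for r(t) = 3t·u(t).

G(s) has one factor of s in the denominator, so the system is type 1.
K_v = lim_{s→0} s·G(s) = K·8 / (2·10·18·19) = (1/855)·K.
e_ss = 3/K_v = 641.25 ⇒ K_v = 4/855 ⇒ K = (4/855)/(1/855) = 4.

4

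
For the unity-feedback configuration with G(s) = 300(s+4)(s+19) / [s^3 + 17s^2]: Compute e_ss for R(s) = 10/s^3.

The denominator has no term below 17s^2 — 2 poles at s=0, type 2.
K_a = lim_{s→0} s^2·G(s) = 300·4·19 / 17 = 22800/17.
r(t) = 5t^2 gives R(s) = 10/s^3.
e_ss = 10/K_a = 10/(22800/17) = 17/2280.

17/2280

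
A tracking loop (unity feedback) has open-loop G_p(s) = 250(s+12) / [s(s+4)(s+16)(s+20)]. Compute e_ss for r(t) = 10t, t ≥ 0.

64/15

System type = 1 (one pole at s=0).
K_v = lim_{s→0} s·G_p(s) = 250·12 / (4·16·20) = 75/32.
e_ss = 10/K_v = 10/(75/32) = 64/15.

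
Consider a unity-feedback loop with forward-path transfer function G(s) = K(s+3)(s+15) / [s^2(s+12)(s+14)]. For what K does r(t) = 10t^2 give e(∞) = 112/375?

250

The open loop has two poles at the origin → type 2 system.
K_a = lim_{s→0} s^2·G(s) = K·3·15 / (12·14) = (15/56)·K.
e_ss = 20/K_a = 112/375 ⇒ K_a = 1875/28 ⇒ K = (1875/28)/(15/56) = 250.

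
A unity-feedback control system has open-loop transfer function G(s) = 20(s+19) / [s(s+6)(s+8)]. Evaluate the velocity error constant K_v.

System type = 1 (one pole at s=0).
K_v = lim_{s→0} s·G(s) = 20·19 / (6·8) = 95/12.

95/12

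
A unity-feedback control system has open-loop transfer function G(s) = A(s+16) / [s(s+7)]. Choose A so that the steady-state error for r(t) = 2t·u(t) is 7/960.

120

One free integrator in G(s): this is a type 1 system.
K_v = lim_{s→0} s·G(s) = A·16 / (7) = (16/7)·A.
e_ss = 2/K_v = 7/960 ⇒ K_v = 1920/7 ⇒ A = (1920/7)/(16/7) = 120.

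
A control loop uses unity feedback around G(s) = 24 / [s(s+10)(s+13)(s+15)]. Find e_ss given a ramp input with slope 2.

The open loop has one pole at the origin → type 1 system.
K_v = lim_{s→0} s·G(s) = 24 / (10·13·15) = 4/325.
e_ss = 2/K_v = 2/(4/325) = 162.5.

162.5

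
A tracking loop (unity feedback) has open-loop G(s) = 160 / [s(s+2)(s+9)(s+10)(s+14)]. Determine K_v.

System type = 1 (one pole at s=0).
K_v = lim_{s→0} s·G(s) = 160 / (2·9·10·14) = 4/63.

4/63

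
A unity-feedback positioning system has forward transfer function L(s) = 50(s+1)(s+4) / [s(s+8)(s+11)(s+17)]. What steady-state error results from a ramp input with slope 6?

44.88

System type = 1 (one pole at s=0).
K_v = lim_{s→0} s·L(s) = 50·1·4 / (8·11·17) = 25/187.
e_ss = 6/K_v = 6/(25/187) = 44.88.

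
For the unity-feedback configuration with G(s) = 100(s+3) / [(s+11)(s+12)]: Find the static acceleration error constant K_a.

0

G(s) has no factors of s in the denominator, so the system is type 0.
K_a = lim_{s→0} s^2·G(s) = 0 (the extra factor of s kills the finite limit).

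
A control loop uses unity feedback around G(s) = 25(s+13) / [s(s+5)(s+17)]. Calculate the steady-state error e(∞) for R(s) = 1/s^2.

G(s) has one factor of s in the denominator, so the system is type 1.
K_v = lim_{s→0} s·G(s) = 25·13 / (5·17) = 65/17.
e_ss = 1/K_v = 1/(65/17) = 17/65.

17/65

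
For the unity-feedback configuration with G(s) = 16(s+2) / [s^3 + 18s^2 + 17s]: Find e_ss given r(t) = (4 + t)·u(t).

The denominator has no term below 17s — 1 pole at s=0, type 1. Taking each input component in turn:
  • 4: tracked with zero error.
  • t: e_ss = 1/K_v with K_v=32/17 → 17/32.
Total e_ss = 17/32.

17/32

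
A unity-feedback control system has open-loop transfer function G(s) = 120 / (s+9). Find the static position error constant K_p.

System type = 0 (no poles at s=0).
K_p = lim_{s→0} G(s) = 120 / (9) = 40/3.

40/3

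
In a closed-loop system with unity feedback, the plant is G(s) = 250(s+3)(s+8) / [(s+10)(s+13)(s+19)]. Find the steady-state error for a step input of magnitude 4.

988/847

No free integrators in G(s): this is a type 0 system.
K_p = lim_{s→0} G(s) = 250·3·8 / (10·13·19) = 600/247.
e_ss = 4/(1 + K_p) = 4/(847/247) = 988/847.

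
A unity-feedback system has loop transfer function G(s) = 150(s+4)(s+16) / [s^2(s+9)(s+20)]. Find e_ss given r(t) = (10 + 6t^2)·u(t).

The open loop has two poles at the origin → type 2 system. By superposition:
  • 10: tracked with zero error.
  • 6t^2: e_ss = 12/K_a with K_a=160/3 → 0.225.
Total e_ss = 0.225.

0.225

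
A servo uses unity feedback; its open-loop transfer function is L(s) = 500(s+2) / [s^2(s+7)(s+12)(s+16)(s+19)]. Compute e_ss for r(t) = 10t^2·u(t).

L(s) has two factors of s in the denominator, so the system is type 2.
K_a = lim_{s→0} s^2·L(s) = 500·2 / (7·12·16·19) = 125/3192.
r(t) = 10t^2 gives R(s) = 20/s^3.
e_ss = 20/K_a = 20/(125/3192) = 510.72.

510.72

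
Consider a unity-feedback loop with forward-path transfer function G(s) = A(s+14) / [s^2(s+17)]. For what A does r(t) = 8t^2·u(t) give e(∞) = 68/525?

150

The open loop has two poles at the origin → type 2 system.
K_a = lim_{s→0} s^2·G(s) = A·14 / (17) = (14/17)·A.
e_ss = 16/K_a = 68/525 ⇒ K_a = 2100/17 ⇒ A = (2100/17)/(14/17) = 150.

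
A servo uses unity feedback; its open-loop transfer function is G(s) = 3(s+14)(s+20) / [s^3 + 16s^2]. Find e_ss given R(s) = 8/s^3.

16/105

The denominator has no term below 16s^2 — 2 poles at s=0, type 2.
K_a = lim_{s→0} s^2·G(s) = 3·14·20 / 16 = 52.5.
r(t) = 4t^2 gives R(s) = 8/s^3.
e_ss = 8/K_a = 8/52.5 = 16/105.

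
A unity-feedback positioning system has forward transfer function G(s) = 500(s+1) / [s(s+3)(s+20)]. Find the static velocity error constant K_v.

The open loop has one pole at the origin → type 1 system.
K_v = lim_{s→0} s·G(s) = 500·1 / (3·20) = 25/3.

25/3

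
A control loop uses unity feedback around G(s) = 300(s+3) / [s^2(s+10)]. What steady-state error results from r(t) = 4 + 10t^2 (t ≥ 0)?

2/9

The open loop has two poles at the origin → type 2 system. Treating each term separately:
  • 4: tracked with zero error.
  • 10t^2: e_ss = 20/K_a with K_a=90 → 2/9.
Total e_ss = 2/9.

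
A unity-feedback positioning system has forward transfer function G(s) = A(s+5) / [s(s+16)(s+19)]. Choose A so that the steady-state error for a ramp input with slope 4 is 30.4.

8

System type = 1 (one pole at s=0).
K_v = lim_{s→0} s·G(s) = A·5 / (16·19) = (5/304)·A.
e_ss = 4/K_v = 30.4 ⇒ K_v = 5/38 ⇒ A = (5/38)/(5/304) = 8.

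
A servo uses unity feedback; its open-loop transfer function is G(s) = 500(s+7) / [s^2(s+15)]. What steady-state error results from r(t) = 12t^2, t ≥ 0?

G(s) has two factors of s in the denominator, so the system is type 2.
K_a = lim_{s→0} s^2·G(s) = 500·7 / (15) = 700/3.
r(t) = 12t^2 gives R(s) = 24/s^3.
e_ss = 24/K_a = 24/(700/3) = 18/175.

18/175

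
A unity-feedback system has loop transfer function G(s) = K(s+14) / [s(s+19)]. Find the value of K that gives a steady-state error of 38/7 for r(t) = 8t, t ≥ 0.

The open loop has one pole at the origin → type 1 system.
K_v = lim_{s→0} s·G(s) = K·14 / (19) = (14/19)·K.
e_ss = 8/K_v = 38/7 ⇒ K_v = 28/19 ⇒ K = (28/19)/(14/19) = 2.

2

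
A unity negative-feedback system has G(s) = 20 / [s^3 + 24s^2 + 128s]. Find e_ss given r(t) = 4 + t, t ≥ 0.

Lowest-order denominator term is 128s, so the open loop has 1 pole at the origin → type 1 system. Taking each input component in turn:
  • 4: tracked with zero error.
  • t: e_ss = 1/K_v with K_v=5/32 → 6.4.
Total e_ss = 6.4.

6.4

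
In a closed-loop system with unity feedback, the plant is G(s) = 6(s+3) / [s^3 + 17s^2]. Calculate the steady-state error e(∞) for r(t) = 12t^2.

68/3

The denominator has no term below 17s^2 — 2 poles at s=0, type 2.
K_a = lim_{s→0} s^2·G(s) = 6·3 / 17 = 18/17.
r(t) = 12t^2 gives R(s) = 24/s^3.
e_ss = 24/K_a = 24/(18/17) = 68/3.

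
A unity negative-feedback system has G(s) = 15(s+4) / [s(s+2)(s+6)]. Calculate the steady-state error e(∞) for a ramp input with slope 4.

G(s) has one factor of s in the denominator, so the system is type 1.
K_v = lim_{s→0} s·G(s) = 15·4 / (2·6) = 5.
e_ss = 4/K_v = 4/5 = 0.8.

0.8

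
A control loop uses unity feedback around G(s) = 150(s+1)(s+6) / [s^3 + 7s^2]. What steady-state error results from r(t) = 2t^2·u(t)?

The denominator has no term below 7s^2 — 2 poles at s=0, type 2.
K_a = lim_{s→0} s^2·G(s) = 150·1·6 / 7 = 900/7.
r(t) = 2t^2 gives R(s) = 4/s^3.
e_ss = 4/K_a = 4/(900/7) = 7/225.

7/225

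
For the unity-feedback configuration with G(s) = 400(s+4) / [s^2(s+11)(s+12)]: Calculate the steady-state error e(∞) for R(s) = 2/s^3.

System type = 2 (two poles at s=0).
K_a = lim_{s→0} s^2·G(s) = 400·4 / (11·12) = 400/33.
r(t) = t^2 gives R(s) = 2/s^3.
e_ss = 2/K_a = 2/(400/33) = 0.165.

0.165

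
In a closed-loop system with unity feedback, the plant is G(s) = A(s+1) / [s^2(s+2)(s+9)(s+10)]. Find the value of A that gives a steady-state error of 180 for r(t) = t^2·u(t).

2

System type = 2 (two poles at s=0).
K_a = lim_{s→0} s^2·G(s) = A·1 / (2·9·10) = (1/180)·A.
e_ss = 2/K_a = 180 ⇒ K_a = 1/90 ⇒ A = (1/90)/(1/180) = 2.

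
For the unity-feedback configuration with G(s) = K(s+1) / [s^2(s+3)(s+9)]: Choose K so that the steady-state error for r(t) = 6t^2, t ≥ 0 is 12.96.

System type = 2 (two poles at s=0).
K_a = lim_{s→0} s^2·G(s) = K·1 / (3·9) = (1/27)·K.
e_ss = 12/K_a = 12.96 ⇒ K_a = 25/27 ⇒ K = (25/27)/(1/27) = 25.

25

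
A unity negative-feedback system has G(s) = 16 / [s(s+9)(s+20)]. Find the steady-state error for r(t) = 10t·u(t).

112.5

System type = 1 (one pole at s=0).
K_v = lim_{s→0} s·G(s) = 16 / (9·20) = 4/45.
e_ss = 10/K_v = 10/(4/45) = 112.5.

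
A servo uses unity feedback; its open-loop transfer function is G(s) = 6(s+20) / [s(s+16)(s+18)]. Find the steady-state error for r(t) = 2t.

System type = 1 (one pole at s=0).
K_v = lim_{s→0} s·G(s) = 6·20 / (16·18) = 5/12.
e_ss = 2/K_v = 2/(5/12) = 4.8.

4.8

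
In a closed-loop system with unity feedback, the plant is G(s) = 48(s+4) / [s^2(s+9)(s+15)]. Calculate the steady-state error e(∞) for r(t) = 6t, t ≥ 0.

System type = 2 (two poles at s=0).
A type-2 system has K_v = ∞, so it tracks a ramp input with zero steady-state error.

0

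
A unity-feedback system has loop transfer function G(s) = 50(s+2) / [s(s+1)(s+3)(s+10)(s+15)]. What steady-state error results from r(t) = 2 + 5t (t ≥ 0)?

22.5

System type = 1 (one pole at s=0). Treating each term separately:
  • 2: tracked with zero error.
  • 5t: e_ss = 5/K_v with K_v=2/9 → 22.5.
Total e_ss = 22.5.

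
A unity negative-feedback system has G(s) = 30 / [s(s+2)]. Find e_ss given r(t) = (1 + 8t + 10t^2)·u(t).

The open loop has one pole at the origin → type 1 system. Taking each input component in turn:
  • 1: tracked with zero error.
  • 8t: e_ss = 8/K_v with K_v=15 → 8/15.
  • 10t^2: a type-1 system cannot track it, e_ss → ∞.
The unbounded component dominates.

infinity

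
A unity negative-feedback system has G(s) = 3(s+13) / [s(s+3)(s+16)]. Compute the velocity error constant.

0.8125

The open loop has one pole at the origin → type 1 system.
K_v = lim_{s→0} s·G(s) = 3·13 / (3·16) = 0.8125.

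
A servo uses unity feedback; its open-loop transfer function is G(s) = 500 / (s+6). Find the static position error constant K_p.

No free integrators in G(s): this is a type 0 system.
K_p = lim_{s→0} G(s) = 500 / (6) = 250/3.

250/3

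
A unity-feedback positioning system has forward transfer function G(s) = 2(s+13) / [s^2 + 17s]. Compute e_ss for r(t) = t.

The denominator has no term below 17s — 1 pole at s=0, type 1.
K_v = lim_{s→0} s·G(s) = 2·13 / 17 = 26/17.
e_ss = 1/K_v = 1/(26/17) = 17/26.

17/26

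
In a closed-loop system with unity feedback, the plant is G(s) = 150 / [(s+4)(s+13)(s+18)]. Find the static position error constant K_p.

25/156

G(s) has no factors of s in the denominator, so the system is type 0.
K_p = lim_{s→0} G(s) = 150 / (4·13·18) = 25/156.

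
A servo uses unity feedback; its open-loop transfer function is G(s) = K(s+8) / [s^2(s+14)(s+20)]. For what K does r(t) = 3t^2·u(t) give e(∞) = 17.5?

12

G(s) has two factors of s in the denominator, so the system is type 2.
K_a = lim_{s→0} s^2·G(s) = K·8 / (14·20) = (1/35)·K.
e_ss = 6/K_a = 17.5 ⇒ K_a = 12/35 ⇒ K = (12/35)/(1/35) = 12.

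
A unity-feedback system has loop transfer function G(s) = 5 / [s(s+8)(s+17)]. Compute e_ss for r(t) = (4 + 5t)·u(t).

136

One free integrator in G(s): this is a type 1 system. Treating each term separately:
  • 4: tracked with zero error.
  • 5t: e_ss = 5/K_v with K_v=5/136 → 136.
Total e_ss = 136.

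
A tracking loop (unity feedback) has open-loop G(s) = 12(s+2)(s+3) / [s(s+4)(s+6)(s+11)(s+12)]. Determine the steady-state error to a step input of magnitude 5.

System type = 1 (one pole at s=0).
A type-1 system has K_p = ∞, so it tracks a step input with zero steady-state error.

0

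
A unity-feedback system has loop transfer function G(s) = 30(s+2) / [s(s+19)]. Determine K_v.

The open loop has one pole at the origin → type 1 system.
K_v = lim_{s→0} s·G(s) = 30·2 / (19) = 60/19.

60/19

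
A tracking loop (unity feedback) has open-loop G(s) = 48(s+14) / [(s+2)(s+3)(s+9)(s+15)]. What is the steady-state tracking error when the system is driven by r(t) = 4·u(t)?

G(s) has no factors of s in the denominator, so the system is type 0.
K_p = lim_{s→0} G(s) = 48·14 / (2·3·9·15) = 112/135.
e_ss = 4/(1 + K_p) = 4/(247/135) = 540/247.

540/247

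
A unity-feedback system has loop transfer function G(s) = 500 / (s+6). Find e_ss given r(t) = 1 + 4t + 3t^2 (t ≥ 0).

System type = 0 (no poles at s=0). By superposition:
  • 1: e_ss = 1/(1+K_p) with K_p=250/3 → 3/253.
  • 4t: a type-0 system cannot track it, e_ss → ∞.
  • 3t^2: a type-0 system cannot track it, e_ss → ∞.
The unbounded component dominates.

infinity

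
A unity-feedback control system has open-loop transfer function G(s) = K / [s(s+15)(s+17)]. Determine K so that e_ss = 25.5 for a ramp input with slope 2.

20

The open loop has one pole at the origin → type 1 system.
K_v = lim_{s→0} s·G(s) = K / (15·17) = (1/255)·K.
e_ss = 2/K_v = 25.5 ⇒ K_v = 4/51 ⇒ K = (4/51)/(1/255) = 20.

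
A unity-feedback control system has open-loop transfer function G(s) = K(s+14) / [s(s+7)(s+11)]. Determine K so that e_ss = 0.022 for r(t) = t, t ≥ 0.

250

System type = 1 (one pole at s=0).
K_v = lim_{s→0} s·G(s) = K·14 / (7·11) = (2/11)·K.
e_ss = 1/K_v = 0.022 ⇒ K_v = 500/11 ⇒ K = (500/11)/(2/11) = 250.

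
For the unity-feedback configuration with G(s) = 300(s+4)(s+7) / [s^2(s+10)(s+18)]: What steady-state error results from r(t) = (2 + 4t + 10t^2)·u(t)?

3/7

Two free integrators in G(s): this is a type 2 system. Treating each term separately:
  • 2: tracked with zero error.
  • 4t: tracked with zero error.
  • 10t^2: e_ss = 20/K_a with K_a=140/3 → 3/7.
Total e_ss = 3/7.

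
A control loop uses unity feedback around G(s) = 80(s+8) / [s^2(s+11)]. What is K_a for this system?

640/11

System type = 2 (two poles at s=0).
K_a = lim_{s→0} s^2·G(s) = 80·8 / (11) = 640/11.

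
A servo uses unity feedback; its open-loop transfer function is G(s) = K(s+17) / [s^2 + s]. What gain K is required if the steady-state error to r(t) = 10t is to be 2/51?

Lowest-order denominator term is s, so the open loop has 1 pole at the origin → type 1 system.
K_v = lim_{s→0} s·G(s) = K·17 / 1 = 17·K.
e_ss = 10/K_v = 2/51 ⇒ K_v = 255 ⇒ K = 255/17 = 15.

15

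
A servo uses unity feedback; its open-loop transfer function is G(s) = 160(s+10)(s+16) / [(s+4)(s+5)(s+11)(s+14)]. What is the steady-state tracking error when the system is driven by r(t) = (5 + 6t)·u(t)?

infinity

No free integrators in G(s): this is a type 0 system. By superposition:
  • 5: e_ss = 5/(1+K_p) with K_p=640/77 → 385/717.
  • 6t: a type-0 system cannot track it, e_ss → ∞.
The unbounded component dominates.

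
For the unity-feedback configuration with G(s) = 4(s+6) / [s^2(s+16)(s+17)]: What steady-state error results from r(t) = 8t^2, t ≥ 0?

Two free integrators in G(s): this is a type 2 system.
K_a = lim_{s→0} s^2·G(s) = 4·6 / (16·17) = 3/34.
r(t) = 8t^2 gives R(s) = 16/s^3.
e_ss = 16/K_a = 16/(3/34) = 544/3.

544/3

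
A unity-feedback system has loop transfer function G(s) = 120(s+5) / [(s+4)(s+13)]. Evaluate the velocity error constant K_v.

G(s) has no factors of s in the denominator, so the system is type 0.
K_v = lim_{s→0} s·G(s) = 0 (the extra factor of s kills the finite limit).

0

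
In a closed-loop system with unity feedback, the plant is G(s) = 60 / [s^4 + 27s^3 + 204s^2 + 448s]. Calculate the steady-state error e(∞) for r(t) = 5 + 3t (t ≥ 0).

22.4

The denominator has no term below 448s — 1 pole at s=0, type 1. Treating each term separately:
  • 5: tracked with zero error.
  • 3t: e_ss = 3/K_v with K_v=15/112 → 22.4.
Total e_ss = 22.4.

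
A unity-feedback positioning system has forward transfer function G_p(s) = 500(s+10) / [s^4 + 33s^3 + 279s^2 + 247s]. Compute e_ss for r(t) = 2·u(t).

Lowest-order denominator term is 247s, so the open loop has 1 pole at the origin → type 1 system.
A type-1 system has K_p = ∞, so it tracks a step input with zero steady-state error.

0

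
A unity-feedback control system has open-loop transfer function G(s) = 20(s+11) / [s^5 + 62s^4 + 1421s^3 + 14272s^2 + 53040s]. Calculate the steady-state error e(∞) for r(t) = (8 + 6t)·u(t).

Lowest-order denominator term is 53040s, so the open loop has 1 pole at the origin → type 1 system. By superposition:
  • 8: tracked with zero error.
  • 6t: e_ss = 6/K_v with K_v=11/2652 → 15912/11.
Total e_ss = 15912/11.

15912/11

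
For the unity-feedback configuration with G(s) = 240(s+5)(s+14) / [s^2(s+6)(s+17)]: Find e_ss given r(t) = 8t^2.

Two free integrators in G(s): this is a type 2 system.
K_a = lim_{s→0} s^2·G(s) = 240·5·14 / (6·17) = 2800/17.
r(t) = 8t^2 gives R(s) = 16/s^3.
e_ss = 16/K_a = 16/(2800/17) = 17/175.

17/175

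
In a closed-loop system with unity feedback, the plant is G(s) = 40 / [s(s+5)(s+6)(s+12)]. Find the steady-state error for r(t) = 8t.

One free integrator in G(s): this is a type 1 system.
K_v = lim_{s→0} s·G(s) = 40 / (5·6·12) = 1/9.
e_ss = 8/K_v = 8/(1/9) = 72.

72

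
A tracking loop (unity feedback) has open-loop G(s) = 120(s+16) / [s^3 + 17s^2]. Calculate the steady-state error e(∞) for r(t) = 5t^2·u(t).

17/192

Factoring s^2 from the denominator leaves a polynomial with constant term 17, so the system is type 2.
K_a = lim_{s→0} s^2·G(s) = 120·16 / 17 = 1920/17.
r(t) = 5t^2 gives R(s) = 10/s^3.
e_ss = 10/K_a = 10/(1920/17) = 17/192.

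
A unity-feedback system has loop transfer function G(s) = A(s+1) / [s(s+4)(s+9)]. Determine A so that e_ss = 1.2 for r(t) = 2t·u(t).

System type = 1 (one pole at s=0).
K_v = lim_{s→0} s·G(s) = A·1 / (4·9) = (1/36)·A.
e_ss = 2/K_v = 1.2 ⇒ K_v = 5/3 ⇒ A = (5/3)/(1/36) = 60.

60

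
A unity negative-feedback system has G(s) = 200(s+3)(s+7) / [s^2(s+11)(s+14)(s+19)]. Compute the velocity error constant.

infinity

K_v = lim_{s→0} s·G(s); with 2 poles at the origin the limit diverges, so K_v = ∞.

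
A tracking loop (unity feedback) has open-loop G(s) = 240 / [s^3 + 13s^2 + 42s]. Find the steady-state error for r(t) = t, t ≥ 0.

The denominator has no term below 42s — 1 pole at s=0, type 1.
K_v = lim_{s→0} s·G(s) = 240 / 42 = 40/7.
e_ss = 1/K_v = 1/(40/7) = 0.175.

0.175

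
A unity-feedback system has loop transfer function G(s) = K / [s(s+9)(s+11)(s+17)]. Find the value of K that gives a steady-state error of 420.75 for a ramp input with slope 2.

8

System type = 1 (one pole at s=0).
K_v = lim_{s→0} s·G(s) = K / (9·11·17) = (1/1683)·K.
e_ss = 2/K_v = 420.75 ⇒ K_v = 8/1683 ⇒ K = (8/1683)/(1/1683) = 8.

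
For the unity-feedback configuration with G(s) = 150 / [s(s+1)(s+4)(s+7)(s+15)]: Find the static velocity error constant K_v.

5/14

One free integrator in G(s): this is a type 1 system.
K_v = lim_{s→0} s·G(s) = 150 / (1·4·7·15) = 5/14.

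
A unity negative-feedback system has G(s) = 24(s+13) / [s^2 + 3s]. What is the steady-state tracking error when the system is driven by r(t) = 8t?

1/13

Lowest-order denominator term is 3s, so the open loop has 1 pole at the origin → type 1 system.
K_v = lim_{s→0} s·G(s) = 24·13 / 3 = 104.
e_ss = 8/K_v = 8/104 = 1/13.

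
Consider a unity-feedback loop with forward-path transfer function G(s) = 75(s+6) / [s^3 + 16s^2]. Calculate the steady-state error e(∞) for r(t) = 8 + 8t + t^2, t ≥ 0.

16/225

Factoring s^2 from the denominator leaves a polynomial with constant term 16, so the system is type 2. Taking each input component in turn:
  • 8: tracked with zero error.
  • 8t: tracked with zero error.
  • t^2: e_ss = 2/K_a with K_a=28.125 → 16/225.
Total e_ss = 16/225.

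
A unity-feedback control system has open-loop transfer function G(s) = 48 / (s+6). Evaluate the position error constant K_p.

8

System type = 0 (no poles at s=0).
K_p = lim_{s→0} G(s) = 48 / (6) = 8.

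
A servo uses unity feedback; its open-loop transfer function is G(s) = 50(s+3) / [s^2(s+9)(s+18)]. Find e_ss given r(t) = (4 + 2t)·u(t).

The open loop has two poles at the origin → type 2 system. Treating each term separately:
  • 4: tracked with zero error.
  • 2t: tracked with zero error.
Total e_ss = 0.

0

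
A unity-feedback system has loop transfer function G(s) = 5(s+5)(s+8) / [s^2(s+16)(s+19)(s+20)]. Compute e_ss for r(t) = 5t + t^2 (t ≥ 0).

60.8

Two free integrators in G(s): this is a type 2 system. Treating each term separately:
  • 5t: tracked with zero error.
  • t^2: e_ss = 2/K_a with K_a=5/152 → 60.8.
Total e_ss = 60.8.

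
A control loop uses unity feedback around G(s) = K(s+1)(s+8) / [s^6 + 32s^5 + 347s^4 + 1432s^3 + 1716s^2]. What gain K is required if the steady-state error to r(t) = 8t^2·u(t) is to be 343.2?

10

Factoring s^2 from the denominator leaves a polynomial with constant term 1716, so the system is type 2.
K_a = lim_{s→0} s^2·G(s) = K·1·8 / 1716 = (2/429)·K.
e_ss = 16/K_a = 343.2 ⇒ K_a = 20/429 ⇒ K = (20/429)/(2/429) = 10.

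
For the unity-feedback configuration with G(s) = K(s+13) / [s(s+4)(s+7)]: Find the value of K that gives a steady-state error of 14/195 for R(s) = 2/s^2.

One free integrator in G(s): this is a type 1 system.
K_v = lim_{s→0} s·G(s) = K·13 / (4·7) = (13/28)·K.
e_ss = 2/K_v = 14/195 ⇒ K_v = 195/7 ⇒ K = (195/7)/(13/28) = 60.

60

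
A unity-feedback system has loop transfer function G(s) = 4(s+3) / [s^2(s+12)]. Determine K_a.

1

G(s) has two factors of s in the denominator, so the system is type 2.
K_a = lim_{s→0} s^2·G(s) = 4·3 / (12) = 1.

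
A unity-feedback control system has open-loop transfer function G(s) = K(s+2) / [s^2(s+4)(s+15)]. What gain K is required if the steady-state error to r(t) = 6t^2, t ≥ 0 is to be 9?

The open loop has two poles at the origin → type 2 system.
K_a = lim_{s→0} s^2·G(s) = K·2 / (4·15) = (1/30)·K.
e_ss = 12/K_a = 9 ⇒ K_a = 4/3 ⇒ K = (4/3)/(1/30) = 40.

40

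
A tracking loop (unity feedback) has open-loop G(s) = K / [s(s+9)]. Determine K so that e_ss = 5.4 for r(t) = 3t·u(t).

5

System type = 1 (one pole at s=0).
K_v = lim_{s→0} s·G(s) = K / (9) = (1/9)·K.
e_ss = 3/K_v = 5.4 ⇒ K_v = 5/9 ⇒ K = (5/9)/(1/9) = 5.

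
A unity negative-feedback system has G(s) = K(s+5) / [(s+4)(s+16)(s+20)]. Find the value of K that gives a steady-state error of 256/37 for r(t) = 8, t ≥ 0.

No free integrators in G(s): this is a type 0 system.
K_p = lim_{s→0} G(s) = K·5 / (4·16·20) = (1/256)·K.
e_ss = 8/(1 + K_p) = 256/37 ⇒ 1 + (1/256)·K = 37/32 ⇒ K = 40.

40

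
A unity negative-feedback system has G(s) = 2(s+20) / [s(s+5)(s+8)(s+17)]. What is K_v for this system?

1/17

System type = 1 (one pole at s=0).
K_v = lim_{s→0} s·G(s) = 2·20 / (5·8·17) = 1/17.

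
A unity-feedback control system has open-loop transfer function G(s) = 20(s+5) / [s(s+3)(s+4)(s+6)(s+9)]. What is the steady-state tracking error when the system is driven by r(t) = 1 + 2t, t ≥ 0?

G(s) has one factor of s in the denominator, so the system is type 1. Treating each term separately:
  • 1: tracked with zero error.
  • 2t: e_ss = 2/K_v with K_v=25/162 → 12.96.
Total e_ss = 12.96.

12.96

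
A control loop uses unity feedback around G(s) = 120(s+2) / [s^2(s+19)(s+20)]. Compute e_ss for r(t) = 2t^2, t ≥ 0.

System type = 2 (two poles at s=0).
K_a = lim_{s→0} s^2·G(s) = 120·2 / (19·20) = 12/19.
r(t) = 2t^2 gives R(s) = 4/s^3.
e_ss = 4/K_a = 4/(12/19) = 19/3.

19/3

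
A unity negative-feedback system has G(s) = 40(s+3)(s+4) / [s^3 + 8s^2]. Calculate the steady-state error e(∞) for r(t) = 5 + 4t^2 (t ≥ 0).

2/15

Lowest-order denominator term is 8s^2, so the open loop has 2 poles at the origin → type 2 system. By superposition:
  • 5: tracked with zero error.
  • 4t^2: e_ss = 8/K_a with K_a=60 → 2/15.
Total e_ss = 2/15.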